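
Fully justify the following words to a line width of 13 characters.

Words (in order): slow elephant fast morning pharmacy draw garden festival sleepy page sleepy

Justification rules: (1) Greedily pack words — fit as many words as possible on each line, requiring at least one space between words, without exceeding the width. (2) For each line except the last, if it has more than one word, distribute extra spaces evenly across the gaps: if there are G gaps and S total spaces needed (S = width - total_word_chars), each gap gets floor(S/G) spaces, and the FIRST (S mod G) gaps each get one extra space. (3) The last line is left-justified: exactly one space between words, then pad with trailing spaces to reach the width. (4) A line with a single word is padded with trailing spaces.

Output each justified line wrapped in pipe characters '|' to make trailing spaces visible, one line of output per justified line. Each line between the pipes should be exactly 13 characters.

Answer: |slow elephant|
|fast  morning|
|pharmacy draw|
|garden       |
|festival     |
|sleepy   page|
|sleepy       |

Derivation:
Line 1: ['slow', 'elephant'] (min_width=13, slack=0)
Line 2: ['fast', 'morning'] (min_width=12, slack=1)
Line 3: ['pharmacy', 'draw'] (min_width=13, slack=0)
Line 4: ['garden'] (min_width=6, slack=7)
Line 5: ['festival'] (min_width=8, slack=5)
Line 6: ['sleepy', 'page'] (min_width=11, slack=2)
Line 7: ['sleepy'] (min_width=6, slack=7)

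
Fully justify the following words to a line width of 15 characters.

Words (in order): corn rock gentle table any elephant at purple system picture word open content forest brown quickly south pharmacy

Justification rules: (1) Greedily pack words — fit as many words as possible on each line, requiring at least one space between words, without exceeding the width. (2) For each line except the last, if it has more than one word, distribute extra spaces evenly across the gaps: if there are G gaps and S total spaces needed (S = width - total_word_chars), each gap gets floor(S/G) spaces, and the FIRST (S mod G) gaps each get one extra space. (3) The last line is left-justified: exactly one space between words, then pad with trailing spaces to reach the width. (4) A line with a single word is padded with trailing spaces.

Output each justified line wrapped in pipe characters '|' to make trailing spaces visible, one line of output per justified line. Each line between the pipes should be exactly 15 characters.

Answer: |corn       rock|
|gentle    table|
|any elephant at|
|purple   system|
|picture    word|
|open    content|
|forest    brown|
|quickly   south|
|pharmacy       |

Derivation:
Line 1: ['corn', 'rock'] (min_width=9, slack=6)
Line 2: ['gentle', 'table'] (min_width=12, slack=3)
Line 3: ['any', 'elephant', 'at'] (min_width=15, slack=0)
Line 4: ['purple', 'system'] (min_width=13, slack=2)
Line 5: ['picture', 'word'] (min_width=12, slack=3)
Line 6: ['open', 'content'] (min_width=12, slack=3)
Line 7: ['forest', 'brown'] (min_width=12, slack=3)
Line 8: ['quickly', 'south'] (min_width=13, slack=2)
Line 9: ['pharmacy'] (min_width=8, slack=7)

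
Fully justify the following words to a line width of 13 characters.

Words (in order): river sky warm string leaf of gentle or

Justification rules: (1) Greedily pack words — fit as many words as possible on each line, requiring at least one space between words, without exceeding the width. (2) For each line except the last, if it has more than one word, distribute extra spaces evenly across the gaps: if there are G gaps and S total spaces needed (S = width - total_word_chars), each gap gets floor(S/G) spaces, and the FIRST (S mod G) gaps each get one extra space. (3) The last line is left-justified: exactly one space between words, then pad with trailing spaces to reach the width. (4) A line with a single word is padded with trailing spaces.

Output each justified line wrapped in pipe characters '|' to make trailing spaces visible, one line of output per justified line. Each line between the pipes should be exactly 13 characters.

Line 1: ['river', 'sky'] (min_width=9, slack=4)
Line 2: ['warm', 'string'] (min_width=11, slack=2)
Line 3: ['leaf', 'of'] (min_width=7, slack=6)
Line 4: ['gentle', 'or'] (min_width=9, slack=4)

Answer: |river     sky|
|warm   string|
|leaf       of|
|gentle or    |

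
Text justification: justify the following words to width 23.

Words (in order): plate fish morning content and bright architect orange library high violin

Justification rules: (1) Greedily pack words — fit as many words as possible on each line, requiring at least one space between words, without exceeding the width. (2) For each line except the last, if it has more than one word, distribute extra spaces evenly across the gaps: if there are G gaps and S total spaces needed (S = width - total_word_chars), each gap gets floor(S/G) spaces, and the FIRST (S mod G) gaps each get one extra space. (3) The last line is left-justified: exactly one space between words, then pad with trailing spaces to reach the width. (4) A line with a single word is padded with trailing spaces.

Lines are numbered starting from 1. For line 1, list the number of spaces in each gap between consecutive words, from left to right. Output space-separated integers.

Answer: 4 3

Derivation:
Line 1: ['plate', 'fish', 'morning'] (min_width=18, slack=5)
Line 2: ['content', 'and', 'bright'] (min_width=18, slack=5)
Line 3: ['architect', 'orange'] (min_width=16, slack=7)
Line 4: ['library', 'high', 'violin'] (min_width=19, slack=4)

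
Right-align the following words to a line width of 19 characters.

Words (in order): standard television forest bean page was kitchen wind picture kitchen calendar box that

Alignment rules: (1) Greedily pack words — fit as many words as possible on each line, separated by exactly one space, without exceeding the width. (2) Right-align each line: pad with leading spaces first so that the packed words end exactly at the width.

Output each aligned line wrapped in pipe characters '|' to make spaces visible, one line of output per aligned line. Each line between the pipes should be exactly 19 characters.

Answer: |standard television|
|   forest bean page|
|   was kitchen wind|
|    picture kitchen|
|  calendar box that|

Derivation:
Line 1: ['standard', 'television'] (min_width=19, slack=0)
Line 2: ['forest', 'bean', 'page'] (min_width=16, slack=3)
Line 3: ['was', 'kitchen', 'wind'] (min_width=16, slack=3)
Line 4: ['picture', 'kitchen'] (min_width=15, slack=4)
Line 5: ['calendar', 'box', 'that'] (min_width=17, slack=2)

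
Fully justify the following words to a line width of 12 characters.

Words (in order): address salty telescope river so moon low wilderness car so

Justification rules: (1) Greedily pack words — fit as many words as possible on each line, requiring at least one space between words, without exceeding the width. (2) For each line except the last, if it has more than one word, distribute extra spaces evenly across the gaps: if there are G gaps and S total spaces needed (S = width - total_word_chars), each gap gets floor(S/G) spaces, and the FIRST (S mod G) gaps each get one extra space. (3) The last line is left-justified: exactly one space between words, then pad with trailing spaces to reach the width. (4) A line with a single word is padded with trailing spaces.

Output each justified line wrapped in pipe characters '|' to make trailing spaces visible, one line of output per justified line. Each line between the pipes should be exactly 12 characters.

Line 1: ['address'] (min_width=7, slack=5)
Line 2: ['salty'] (min_width=5, slack=7)
Line 3: ['telescope'] (min_width=9, slack=3)
Line 4: ['river', 'so'] (min_width=8, slack=4)
Line 5: ['moon', 'low'] (min_width=8, slack=4)
Line 6: ['wilderness'] (min_width=10, slack=2)
Line 7: ['car', 'so'] (min_width=6, slack=6)

Answer: |address     |
|salty       |
|telescope   |
|river     so|
|moon     low|
|wilderness  |
|car so      |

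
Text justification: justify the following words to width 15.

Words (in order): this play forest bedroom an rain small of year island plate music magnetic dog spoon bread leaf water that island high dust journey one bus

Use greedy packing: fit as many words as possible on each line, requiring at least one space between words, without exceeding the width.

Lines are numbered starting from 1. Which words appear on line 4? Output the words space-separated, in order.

Answer: of year island

Derivation:
Line 1: ['this', 'play'] (min_width=9, slack=6)
Line 2: ['forest', 'bedroom'] (min_width=14, slack=1)
Line 3: ['an', 'rain', 'small'] (min_width=13, slack=2)
Line 4: ['of', 'year', 'island'] (min_width=14, slack=1)
Line 5: ['plate', 'music'] (min_width=11, slack=4)
Line 6: ['magnetic', 'dog'] (min_width=12, slack=3)
Line 7: ['spoon', 'bread'] (min_width=11, slack=4)
Line 8: ['leaf', 'water', 'that'] (min_width=15, slack=0)
Line 9: ['island', 'high'] (min_width=11, slack=4)
Line 10: ['dust', 'journey'] (min_width=12, slack=3)
Line 11: ['one', 'bus'] (min_width=7, slack=8)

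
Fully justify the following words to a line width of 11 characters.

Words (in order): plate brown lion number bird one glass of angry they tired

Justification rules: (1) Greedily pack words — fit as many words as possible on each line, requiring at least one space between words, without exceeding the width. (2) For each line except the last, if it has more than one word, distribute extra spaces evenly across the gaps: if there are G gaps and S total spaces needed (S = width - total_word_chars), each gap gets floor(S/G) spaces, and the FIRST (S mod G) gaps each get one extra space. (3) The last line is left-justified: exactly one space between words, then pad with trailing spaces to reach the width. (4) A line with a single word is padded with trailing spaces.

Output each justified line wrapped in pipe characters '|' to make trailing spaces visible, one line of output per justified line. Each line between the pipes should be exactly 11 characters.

Line 1: ['plate', 'brown'] (min_width=11, slack=0)
Line 2: ['lion', 'number'] (min_width=11, slack=0)
Line 3: ['bird', 'one'] (min_width=8, slack=3)
Line 4: ['glass', 'of'] (min_width=8, slack=3)
Line 5: ['angry', 'they'] (min_width=10, slack=1)
Line 6: ['tired'] (min_width=5, slack=6)

Answer: |plate brown|
|lion number|
|bird    one|
|glass    of|
|angry  they|
|tired      |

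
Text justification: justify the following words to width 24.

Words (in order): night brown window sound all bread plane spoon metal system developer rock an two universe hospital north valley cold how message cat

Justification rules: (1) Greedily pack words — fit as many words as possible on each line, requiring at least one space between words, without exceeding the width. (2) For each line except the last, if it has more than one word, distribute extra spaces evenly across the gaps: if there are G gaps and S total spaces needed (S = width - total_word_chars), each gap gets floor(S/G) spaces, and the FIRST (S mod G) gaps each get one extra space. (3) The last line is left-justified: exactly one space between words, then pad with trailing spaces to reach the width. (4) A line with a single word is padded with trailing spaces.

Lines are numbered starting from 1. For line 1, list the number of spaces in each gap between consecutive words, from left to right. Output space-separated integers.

Line 1: ['night', 'brown', 'window', 'sound'] (min_width=24, slack=0)
Line 2: ['all', 'bread', 'plane', 'spoon'] (min_width=21, slack=3)
Line 3: ['metal', 'system', 'developer'] (min_width=22, slack=2)
Line 4: ['rock', 'an', 'two', 'universe'] (min_width=20, slack=4)
Line 5: ['hospital', 'north', 'valley'] (min_width=21, slack=3)
Line 6: ['cold', 'how', 'message', 'cat'] (min_width=20, slack=4)

Answer: 1 1 1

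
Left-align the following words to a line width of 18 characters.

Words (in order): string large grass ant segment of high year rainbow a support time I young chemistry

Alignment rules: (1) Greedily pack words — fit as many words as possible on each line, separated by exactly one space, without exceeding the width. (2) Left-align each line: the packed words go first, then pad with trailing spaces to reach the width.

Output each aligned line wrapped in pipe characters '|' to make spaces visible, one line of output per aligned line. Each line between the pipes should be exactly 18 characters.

Line 1: ['string', 'large', 'grass'] (min_width=18, slack=0)
Line 2: ['ant', 'segment', 'of'] (min_width=14, slack=4)
Line 3: ['high', 'year', 'rainbow'] (min_width=17, slack=1)
Line 4: ['a', 'support', 'time', 'I'] (min_width=16, slack=2)
Line 5: ['young', 'chemistry'] (min_width=15, slack=3)

Answer: |string large grass|
|ant segment of    |
|high year rainbow |
|a support time I  |
|young chemistry   |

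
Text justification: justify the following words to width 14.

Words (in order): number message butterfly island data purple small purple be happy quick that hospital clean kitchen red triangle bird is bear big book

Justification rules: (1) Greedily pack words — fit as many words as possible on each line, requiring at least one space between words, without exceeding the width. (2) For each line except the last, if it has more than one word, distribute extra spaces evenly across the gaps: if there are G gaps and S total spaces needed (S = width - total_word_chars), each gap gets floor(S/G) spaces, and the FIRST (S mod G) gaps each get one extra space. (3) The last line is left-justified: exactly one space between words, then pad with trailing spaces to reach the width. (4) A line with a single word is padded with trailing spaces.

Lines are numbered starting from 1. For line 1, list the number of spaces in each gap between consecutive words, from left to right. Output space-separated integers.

Line 1: ['number', 'message'] (min_width=14, slack=0)
Line 2: ['butterfly'] (min_width=9, slack=5)
Line 3: ['island', 'data'] (min_width=11, slack=3)
Line 4: ['purple', 'small'] (min_width=12, slack=2)
Line 5: ['purple', 'be'] (min_width=9, slack=5)
Line 6: ['happy', 'quick'] (min_width=11, slack=3)
Line 7: ['that', 'hospital'] (min_width=13, slack=1)
Line 8: ['clean', 'kitchen'] (min_width=13, slack=1)
Line 9: ['red', 'triangle'] (min_width=12, slack=2)
Line 10: ['bird', 'is', 'bear'] (min_width=12, slack=2)
Line 11: ['big', 'book'] (min_width=8, slack=6)

Answer: 1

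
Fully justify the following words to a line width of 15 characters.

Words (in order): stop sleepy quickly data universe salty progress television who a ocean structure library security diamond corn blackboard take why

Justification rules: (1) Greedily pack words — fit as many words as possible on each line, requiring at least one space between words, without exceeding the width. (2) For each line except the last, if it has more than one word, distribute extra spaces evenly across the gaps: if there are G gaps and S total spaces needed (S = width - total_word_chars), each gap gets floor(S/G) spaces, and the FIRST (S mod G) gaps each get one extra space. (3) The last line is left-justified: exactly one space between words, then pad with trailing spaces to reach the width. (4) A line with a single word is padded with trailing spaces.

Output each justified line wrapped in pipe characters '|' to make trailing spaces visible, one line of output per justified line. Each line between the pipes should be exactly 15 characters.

Answer: |stop     sleepy|
|quickly    data|
|universe  salty|
|progress       |
|television  who|
|a         ocean|
|structure      |
|library        |
|security       |
|diamond    corn|
|blackboard take|
|why            |

Derivation:
Line 1: ['stop', 'sleepy'] (min_width=11, slack=4)
Line 2: ['quickly', 'data'] (min_width=12, slack=3)
Line 3: ['universe', 'salty'] (min_width=14, slack=1)
Line 4: ['progress'] (min_width=8, slack=7)
Line 5: ['television', 'who'] (min_width=14, slack=1)
Line 6: ['a', 'ocean'] (min_width=7, slack=8)
Line 7: ['structure'] (min_width=9, slack=6)
Line 8: ['library'] (min_width=7, slack=8)
Line 9: ['security'] (min_width=8, slack=7)
Line 10: ['diamond', 'corn'] (min_width=12, slack=3)
Line 11: ['blackboard', 'take'] (min_width=15, slack=0)
Line 12: ['why'] (min_width=3, slack=12)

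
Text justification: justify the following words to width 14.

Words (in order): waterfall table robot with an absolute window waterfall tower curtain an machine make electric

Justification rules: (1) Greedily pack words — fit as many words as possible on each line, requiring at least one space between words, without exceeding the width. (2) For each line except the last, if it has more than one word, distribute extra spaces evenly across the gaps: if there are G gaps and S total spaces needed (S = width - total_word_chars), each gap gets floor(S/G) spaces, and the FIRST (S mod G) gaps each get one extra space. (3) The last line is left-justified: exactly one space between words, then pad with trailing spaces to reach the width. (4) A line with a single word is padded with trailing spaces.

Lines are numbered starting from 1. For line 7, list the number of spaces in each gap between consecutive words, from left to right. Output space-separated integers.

Line 1: ['waterfall'] (min_width=9, slack=5)
Line 2: ['table', 'robot'] (min_width=11, slack=3)
Line 3: ['with', 'an'] (min_width=7, slack=7)
Line 4: ['absolute'] (min_width=8, slack=6)
Line 5: ['window'] (min_width=6, slack=8)
Line 6: ['waterfall'] (min_width=9, slack=5)
Line 7: ['tower', 'curtain'] (min_width=13, slack=1)
Line 8: ['an', 'machine'] (min_width=10, slack=4)
Line 9: ['make', 'electric'] (min_width=13, slack=1)

Answer: 2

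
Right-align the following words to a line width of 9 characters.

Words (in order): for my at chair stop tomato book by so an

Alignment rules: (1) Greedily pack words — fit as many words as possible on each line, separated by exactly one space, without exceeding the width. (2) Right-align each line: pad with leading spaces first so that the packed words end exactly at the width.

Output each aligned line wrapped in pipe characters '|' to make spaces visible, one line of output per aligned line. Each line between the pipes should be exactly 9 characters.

Answer: |for my at|
|    chair|
|     stop|
|   tomato|
|  book by|
|    so an|

Derivation:
Line 1: ['for', 'my', 'at'] (min_width=9, slack=0)
Line 2: ['chair'] (min_width=5, slack=4)
Line 3: ['stop'] (min_width=4, slack=5)
Line 4: ['tomato'] (min_width=6, slack=3)
Line 5: ['book', 'by'] (min_width=7, slack=2)
Line 6: ['so', 'an'] (min_width=5, slack=4)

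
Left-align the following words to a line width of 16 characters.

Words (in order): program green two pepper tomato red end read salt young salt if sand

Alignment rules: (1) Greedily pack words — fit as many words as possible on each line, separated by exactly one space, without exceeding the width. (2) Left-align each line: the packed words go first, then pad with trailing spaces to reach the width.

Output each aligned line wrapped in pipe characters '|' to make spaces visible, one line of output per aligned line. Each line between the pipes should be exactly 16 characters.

Line 1: ['program', 'green'] (min_width=13, slack=3)
Line 2: ['two', 'pepper'] (min_width=10, slack=6)
Line 3: ['tomato', 'red', 'end'] (min_width=14, slack=2)
Line 4: ['read', 'salt', 'young'] (min_width=15, slack=1)
Line 5: ['salt', 'if', 'sand'] (min_width=12, slack=4)

Answer: |program green   |
|two pepper      |
|tomato red end  |
|read salt young |
|salt if sand    |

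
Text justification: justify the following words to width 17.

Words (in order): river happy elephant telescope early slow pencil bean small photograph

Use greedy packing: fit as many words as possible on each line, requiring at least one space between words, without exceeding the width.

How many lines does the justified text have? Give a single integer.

Answer: 5

Derivation:
Line 1: ['river', 'happy'] (min_width=11, slack=6)
Line 2: ['elephant'] (min_width=8, slack=9)
Line 3: ['telescope', 'early'] (min_width=15, slack=2)
Line 4: ['slow', 'pencil', 'bean'] (min_width=16, slack=1)
Line 5: ['small', 'photograph'] (min_width=16, slack=1)
Total lines: 5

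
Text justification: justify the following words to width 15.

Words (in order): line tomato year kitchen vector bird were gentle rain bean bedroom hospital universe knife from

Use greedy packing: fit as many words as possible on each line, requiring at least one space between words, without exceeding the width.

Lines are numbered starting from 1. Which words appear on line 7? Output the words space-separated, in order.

Answer: hospital

Derivation:
Line 1: ['line', 'tomato'] (min_width=11, slack=4)
Line 2: ['year', 'kitchen'] (min_width=12, slack=3)
Line 3: ['vector', 'bird'] (min_width=11, slack=4)
Line 4: ['were', 'gentle'] (min_width=11, slack=4)
Line 5: ['rain', 'bean'] (min_width=9, slack=6)
Line 6: ['bedroom'] (min_width=7, slack=8)
Line 7: ['hospital'] (min_width=8, slack=7)
Line 8: ['universe', 'knife'] (min_width=14, slack=1)
Line 9: ['from'] (min_width=4, slack=11)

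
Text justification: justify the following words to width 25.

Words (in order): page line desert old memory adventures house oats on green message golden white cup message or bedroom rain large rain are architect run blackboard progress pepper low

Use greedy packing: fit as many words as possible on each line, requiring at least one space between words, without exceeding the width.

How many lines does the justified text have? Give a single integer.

Line 1: ['page', 'line', 'desert', 'old'] (min_width=20, slack=5)
Line 2: ['memory', 'adventures', 'house'] (min_width=23, slack=2)
Line 3: ['oats', 'on', 'green', 'message'] (min_width=21, slack=4)
Line 4: ['golden', 'white', 'cup', 'message'] (min_width=24, slack=1)
Line 5: ['or', 'bedroom', 'rain', 'large'] (min_width=21, slack=4)
Line 6: ['rain', 'are', 'architect', 'run'] (min_width=22, slack=3)
Line 7: ['blackboard', 'progress'] (min_width=19, slack=6)
Line 8: ['pepper', 'low'] (min_width=10, slack=15)
Total lines: 8

Answer: 8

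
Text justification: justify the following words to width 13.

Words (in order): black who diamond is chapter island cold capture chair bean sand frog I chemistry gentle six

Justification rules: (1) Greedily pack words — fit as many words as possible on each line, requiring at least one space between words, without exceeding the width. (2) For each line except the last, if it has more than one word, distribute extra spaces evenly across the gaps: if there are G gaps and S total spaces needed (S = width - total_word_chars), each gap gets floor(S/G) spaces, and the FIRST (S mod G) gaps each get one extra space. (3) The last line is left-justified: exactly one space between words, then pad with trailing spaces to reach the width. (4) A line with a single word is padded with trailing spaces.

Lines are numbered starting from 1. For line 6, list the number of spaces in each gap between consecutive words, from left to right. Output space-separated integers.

Line 1: ['black', 'who'] (min_width=9, slack=4)
Line 2: ['diamond', 'is'] (min_width=10, slack=3)
Line 3: ['chapter'] (min_width=7, slack=6)
Line 4: ['island', 'cold'] (min_width=11, slack=2)
Line 5: ['capture', 'chair'] (min_width=13, slack=0)
Line 6: ['bean', 'sand'] (min_width=9, slack=4)
Line 7: ['frog', 'I'] (min_width=6, slack=7)
Line 8: ['chemistry'] (min_width=9, slack=4)
Line 9: ['gentle', 'six'] (min_width=10, slack=3)

Answer: 5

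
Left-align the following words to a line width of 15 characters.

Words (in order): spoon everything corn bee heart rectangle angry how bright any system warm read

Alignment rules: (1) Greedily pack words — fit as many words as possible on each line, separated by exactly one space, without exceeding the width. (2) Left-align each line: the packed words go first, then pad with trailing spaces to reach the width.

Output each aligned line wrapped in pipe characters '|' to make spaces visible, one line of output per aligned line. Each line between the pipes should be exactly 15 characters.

Line 1: ['spoon'] (min_width=5, slack=10)
Line 2: ['everything', 'corn'] (min_width=15, slack=0)
Line 3: ['bee', 'heart'] (min_width=9, slack=6)
Line 4: ['rectangle', 'angry'] (min_width=15, slack=0)
Line 5: ['how', 'bright', 'any'] (min_width=14, slack=1)
Line 6: ['system', 'warm'] (min_width=11, slack=4)
Line 7: ['read'] (min_width=4, slack=11)

Answer: |spoon          |
|everything corn|
|bee heart      |
|rectangle angry|
|how bright any |
|system warm    |
|read           |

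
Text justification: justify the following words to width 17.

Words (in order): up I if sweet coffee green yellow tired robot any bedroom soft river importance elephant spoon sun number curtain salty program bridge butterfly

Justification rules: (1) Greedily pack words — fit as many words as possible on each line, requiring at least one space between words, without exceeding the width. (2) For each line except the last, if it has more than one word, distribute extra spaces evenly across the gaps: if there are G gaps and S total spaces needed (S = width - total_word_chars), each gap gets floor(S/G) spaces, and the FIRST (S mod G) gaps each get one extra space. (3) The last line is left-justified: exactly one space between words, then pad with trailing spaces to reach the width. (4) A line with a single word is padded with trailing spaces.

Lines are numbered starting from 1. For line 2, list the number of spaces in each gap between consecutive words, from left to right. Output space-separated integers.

Line 1: ['up', 'I', 'if', 'sweet'] (min_width=13, slack=4)
Line 2: ['coffee', 'green'] (min_width=12, slack=5)
Line 3: ['yellow', 'tired'] (min_width=12, slack=5)
Line 4: ['robot', 'any', 'bedroom'] (min_width=17, slack=0)
Line 5: ['soft', 'river'] (min_width=10, slack=7)
Line 6: ['importance'] (min_width=10, slack=7)
Line 7: ['elephant', 'spoon'] (min_width=14, slack=3)
Line 8: ['sun', 'number'] (min_width=10, slack=7)
Line 9: ['curtain', 'salty'] (min_width=13, slack=4)
Line 10: ['program', 'bridge'] (min_width=14, slack=3)
Line 11: ['butterfly'] (min_width=9, slack=8)

Answer: 6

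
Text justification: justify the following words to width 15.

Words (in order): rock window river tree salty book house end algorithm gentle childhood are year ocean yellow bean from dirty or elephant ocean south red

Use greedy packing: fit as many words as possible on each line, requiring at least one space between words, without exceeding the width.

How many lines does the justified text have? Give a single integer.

Line 1: ['rock', 'window'] (min_width=11, slack=4)
Line 2: ['river', 'tree'] (min_width=10, slack=5)
Line 3: ['salty', 'book'] (min_width=10, slack=5)
Line 4: ['house', 'end'] (min_width=9, slack=6)
Line 5: ['algorithm'] (min_width=9, slack=6)
Line 6: ['gentle'] (min_width=6, slack=9)
Line 7: ['childhood', 'are'] (min_width=13, slack=2)
Line 8: ['year', 'ocean'] (min_width=10, slack=5)
Line 9: ['yellow', 'bean'] (min_width=11, slack=4)
Line 10: ['from', 'dirty', 'or'] (min_width=13, slack=2)
Line 11: ['elephant', 'ocean'] (min_width=14, slack=1)
Line 12: ['south', 'red'] (min_width=9, slack=6)
Total lines: 12

Answer: 12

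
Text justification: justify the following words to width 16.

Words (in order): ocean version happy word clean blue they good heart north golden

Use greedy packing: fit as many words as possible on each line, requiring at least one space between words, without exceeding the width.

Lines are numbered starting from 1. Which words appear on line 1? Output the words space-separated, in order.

Answer: ocean version

Derivation:
Line 1: ['ocean', 'version'] (min_width=13, slack=3)
Line 2: ['happy', 'word', 'clean'] (min_width=16, slack=0)
Line 3: ['blue', 'they', 'good'] (min_width=14, slack=2)
Line 4: ['heart', 'north'] (min_width=11, slack=5)
Line 5: ['golden'] (min_width=6, slack=10)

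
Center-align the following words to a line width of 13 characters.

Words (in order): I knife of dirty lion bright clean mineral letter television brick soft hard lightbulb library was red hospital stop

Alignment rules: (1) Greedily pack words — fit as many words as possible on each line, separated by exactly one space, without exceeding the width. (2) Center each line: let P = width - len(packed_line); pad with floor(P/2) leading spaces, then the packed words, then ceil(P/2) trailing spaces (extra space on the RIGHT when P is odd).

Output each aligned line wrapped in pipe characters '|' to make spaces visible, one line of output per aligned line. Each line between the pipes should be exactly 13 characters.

Line 1: ['I', 'knife', 'of'] (min_width=10, slack=3)
Line 2: ['dirty', 'lion'] (min_width=10, slack=3)
Line 3: ['bright', 'clean'] (min_width=12, slack=1)
Line 4: ['mineral'] (min_width=7, slack=6)
Line 5: ['letter'] (min_width=6, slack=7)
Line 6: ['television'] (min_width=10, slack=3)
Line 7: ['brick', 'soft'] (min_width=10, slack=3)
Line 8: ['hard'] (min_width=4, slack=9)
Line 9: ['lightbulb'] (min_width=9, slack=4)
Line 10: ['library', 'was'] (min_width=11, slack=2)
Line 11: ['red', 'hospital'] (min_width=12, slack=1)
Line 12: ['stop'] (min_width=4, slack=9)

Answer: | I knife of  |
| dirty lion  |
|bright clean |
|   mineral   |
|   letter    |
| television  |
| brick soft  |
|    hard     |
|  lightbulb  |
| library was |
|red hospital |
|    stop     |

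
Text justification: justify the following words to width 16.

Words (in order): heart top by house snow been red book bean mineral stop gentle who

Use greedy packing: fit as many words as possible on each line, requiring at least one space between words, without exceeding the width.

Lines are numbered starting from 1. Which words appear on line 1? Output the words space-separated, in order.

Answer: heart top by

Derivation:
Line 1: ['heart', 'top', 'by'] (min_width=12, slack=4)
Line 2: ['house', 'snow', 'been'] (min_width=15, slack=1)
Line 3: ['red', 'book', 'bean'] (min_width=13, slack=3)
Line 4: ['mineral', 'stop'] (min_width=12, slack=4)
Line 5: ['gentle', 'who'] (min_width=10, slack=6)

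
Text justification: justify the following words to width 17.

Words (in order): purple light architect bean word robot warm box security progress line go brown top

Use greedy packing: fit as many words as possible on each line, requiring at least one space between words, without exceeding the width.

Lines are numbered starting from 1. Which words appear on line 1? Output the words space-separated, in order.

Answer: purple light

Derivation:
Line 1: ['purple', 'light'] (min_width=12, slack=5)
Line 2: ['architect', 'bean'] (min_width=14, slack=3)
Line 3: ['word', 'robot', 'warm'] (min_width=15, slack=2)
Line 4: ['box', 'security'] (min_width=12, slack=5)
Line 5: ['progress', 'line', 'go'] (min_width=16, slack=1)
Line 6: ['brown', 'top'] (min_width=9, slack=8)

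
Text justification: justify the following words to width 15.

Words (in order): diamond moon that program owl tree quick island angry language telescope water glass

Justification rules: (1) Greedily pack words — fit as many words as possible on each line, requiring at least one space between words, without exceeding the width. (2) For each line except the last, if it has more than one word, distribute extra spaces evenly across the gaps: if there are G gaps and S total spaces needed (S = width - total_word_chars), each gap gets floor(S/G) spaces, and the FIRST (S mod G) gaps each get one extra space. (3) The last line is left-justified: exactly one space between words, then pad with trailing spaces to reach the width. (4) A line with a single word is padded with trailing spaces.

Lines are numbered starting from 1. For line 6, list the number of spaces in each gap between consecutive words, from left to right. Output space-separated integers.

Line 1: ['diamond', 'moon'] (min_width=12, slack=3)
Line 2: ['that', 'program'] (min_width=12, slack=3)
Line 3: ['owl', 'tree', 'quick'] (min_width=14, slack=1)
Line 4: ['island', 'angry'] (min_width=12, slack=3)
Line 5: ['language'] (min_width=8, slack=7)
Line 6: ['telescope', 'water'] (min_width=15, slack=0)
Line 7: ['glass'] (min_width=5, slack=10)

Answer: 1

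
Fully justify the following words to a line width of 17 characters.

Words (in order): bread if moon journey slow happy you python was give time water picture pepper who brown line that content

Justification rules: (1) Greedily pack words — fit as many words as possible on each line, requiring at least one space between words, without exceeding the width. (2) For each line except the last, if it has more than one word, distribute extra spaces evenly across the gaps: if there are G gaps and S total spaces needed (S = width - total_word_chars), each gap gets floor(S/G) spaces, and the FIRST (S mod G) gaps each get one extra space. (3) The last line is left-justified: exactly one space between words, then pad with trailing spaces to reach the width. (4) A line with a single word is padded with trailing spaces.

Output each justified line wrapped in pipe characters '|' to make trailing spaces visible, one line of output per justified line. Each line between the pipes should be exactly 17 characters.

Answer: |bread   if   moon|
|journey      slow|
|happy  you python|
|was   give   time|
|water     picture|
|pepper  who brown|
|line that content|

Derivation:
Line 1: ['bread', 'if', 'moon'] (min_width=13, slack=4)
Line 2: ['journey', 'slow'] (min_width=12, slack=5)
Line 3: ['happy', 'you', 'python'] (min_width=16, slack=1)
Line 4: ['was', 'give', 'time'] (min_width=13, slack=4)
Line 5: ['water', 'picture'] (min_width=13, slack=4)
Line 6: ['pepper', 'who', 'brown'] (min_width=16, slack=1)
Line 7: ['line', 'that', 'content'] (min_width=17, slack=0)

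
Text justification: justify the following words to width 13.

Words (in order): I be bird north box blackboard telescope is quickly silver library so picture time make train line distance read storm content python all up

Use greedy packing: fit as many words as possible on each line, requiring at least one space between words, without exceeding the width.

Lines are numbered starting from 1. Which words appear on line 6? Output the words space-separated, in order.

Answer: silver

Derivation:
Line 1: ['I', 'be', 'bird'] (min_width=9, slack=4)
Line 2: ['north', 'box'] (min_width=9, slack=4)
Line 3: ['blackboard'] (min_width=10, slack=3)
Line 4: ['telescope', 'is'] (min_width=12, slack=1)
Line 5: ['quickly'] (min_width=7, slack=6)
Line 6: ['silver'] (min_width=6, slack=7)
Line 7: ['library', 'so'] (min_width=10, slack=3)
Line 8: ['picture', 'time'] (min_width=12, slack=1)
Line 9: ['make', 'train'] (min_width=10, slack=3)
Line 10: ['line', 'distance'] (min_width=13, slack=0)
Line 11: ['read', 'storm'] (min_width=10, slack=3)
Line 12: ['content'] (min_width=7, slack=6)
Line 13: ['python', 'all', 'up'] (min_width=13, slack=0)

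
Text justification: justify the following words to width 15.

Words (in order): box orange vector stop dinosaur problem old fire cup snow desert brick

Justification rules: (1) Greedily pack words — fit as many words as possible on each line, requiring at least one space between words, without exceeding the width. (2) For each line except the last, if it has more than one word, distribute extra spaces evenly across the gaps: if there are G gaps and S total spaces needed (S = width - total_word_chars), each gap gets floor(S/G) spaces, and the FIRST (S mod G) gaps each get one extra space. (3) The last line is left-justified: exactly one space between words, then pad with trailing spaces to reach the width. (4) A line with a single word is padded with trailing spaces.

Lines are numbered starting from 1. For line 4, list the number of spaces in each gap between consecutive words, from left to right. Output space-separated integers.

Line 1: ['box', 'orange'] (min_width=10, slack=5)
Line 2: ['vector', 'stop'] (min_width=11, slack=4)
Line 3: ['dinosaur'] (min_width=8, slack=7)
Line 4: ['problem', 'old'] (min_width=11, slack=4)
Line 5: ['fire', 'cup', 'snow'] (min_width=13, slack=2)
Line 6: ['desert', 'brick'] (min_width=12, slack=3)

Answer: 5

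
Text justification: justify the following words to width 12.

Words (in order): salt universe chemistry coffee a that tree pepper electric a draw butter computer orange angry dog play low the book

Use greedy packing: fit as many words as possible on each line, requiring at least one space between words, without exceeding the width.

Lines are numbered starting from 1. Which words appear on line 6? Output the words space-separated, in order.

Answer: pepper

Derivation:
Line 1: ['salt'] (min_width=4, slack=8)
Line 2: ['universe'] (min_width=8, slack=4)
Line 3: ['chemistry'] (min_width=9, slack=3)
Line 4: ['coffee', 'a'] (min_width=8, slack=4)
Line 5: ['that', 'tree'] (min_width=9, slack=3)
Line 6: ['pepper'] (min_width=6, slack=6)
Line 7: ['electric', 'a'] (min_width=10, slack=2)
Line 8: ['draw', 'butter'] (min_width=11, slack=1)
Line 9: ['computer'] (min_width=8, slack=4)
Line 10: ['orange', 'angry'] (min_width=12, slack=0)
Line 11: ['dog', 'play', 'low'] (min_width=12, slack=0)
Line 12: ['the', 'book'] (min_width=8, slack=4)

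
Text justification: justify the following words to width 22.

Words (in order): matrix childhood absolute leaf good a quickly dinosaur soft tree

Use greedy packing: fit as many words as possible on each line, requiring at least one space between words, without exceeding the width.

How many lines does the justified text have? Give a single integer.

Line 1: ['matrix', 'childhood'] (min_width=16, slack=6)
Line 2: ['absolute', 'leaf', 'good', 'a'] (min_width=20, slack=2)
Line 3: ['quickly', 'dinosaur', 'soft'] (min_width=21, slack=1)
Line 4: ['tree'] (min_width=4, slack=18)
Total lines: 4

Answer: 4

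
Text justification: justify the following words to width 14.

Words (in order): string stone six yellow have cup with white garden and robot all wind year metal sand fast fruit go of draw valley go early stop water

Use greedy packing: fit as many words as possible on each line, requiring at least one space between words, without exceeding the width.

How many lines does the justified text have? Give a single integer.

Answer: 11

Derivation:
Line 1: ['string', 'stone'] (min_width=12, slack=2)
Line 2: ['six', 'yellow'] (min_width=10, slack=4)
Line 3: ['have', 'cup', 'with'] (min_width=13, slack=1)
Line 4: ['white', 'garden'] (min_width=12, slack=2)
Line 5: ['and', 'robot', 'all'] (min_width=13, slack=1)
Line 6: ['wind', 'year'] (min_width=9, slack=5)
Line 7: ['metal', 'sand'] (min_width=10, slack=4)
Line 8: ['fast', 'fruit', 'go'] (min_width=13, slack=1)
Line 9: ['of', 'draw', 'valley'] (min_width=14, slack=0)
Line 10: ['go', 'early', 'stop'] (min_width=13, slack=1)
Line 11: ['water'] (min_width=5, slack=9)
Total lines: 11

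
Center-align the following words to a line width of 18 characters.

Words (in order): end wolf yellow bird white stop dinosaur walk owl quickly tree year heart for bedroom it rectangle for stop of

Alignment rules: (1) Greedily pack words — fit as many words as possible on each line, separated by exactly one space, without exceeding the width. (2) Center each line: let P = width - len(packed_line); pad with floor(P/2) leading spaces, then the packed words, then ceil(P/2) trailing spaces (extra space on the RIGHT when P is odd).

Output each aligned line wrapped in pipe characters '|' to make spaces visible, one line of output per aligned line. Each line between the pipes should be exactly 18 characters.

Answer: | end wolf yellow  |
| bird white stop  |
|dinosaur walk owl |
|quickly tree year |
|heart for bedroom |
| it rectangle for |
|     stop of      |

Derivation:
Line 1: ['end', 'wolf', 'yellow'] (min_width=15, slack=3)
Line 2: ['bird', 'white', 'stop'] (min_width=15, slack=3)
Line 3: ['dinosaur', 'walk', 'owl'] (min_width=17, slack=1)
Line 4: ['quickly', 'tree', 'year'] (min_width=17, slack=1)
Line 5: ['heart', 'for', 'bedroom'] (min_width=17, slack=1)
Line 6: ['it', 'rectangle', 'for'] (min_width=16, slack=2)
Line 7: ['stop', 'of'] (min_width=7, slack=11)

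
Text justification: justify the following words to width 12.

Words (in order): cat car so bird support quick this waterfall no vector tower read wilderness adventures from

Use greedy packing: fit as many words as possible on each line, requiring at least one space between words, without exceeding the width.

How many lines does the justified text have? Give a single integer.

Line 1: ['cat', 'car', 'so'] (min_width=10, slack=2)
Line 2: ['bird', 'support'] (min_width=12, slack=0)
Line 3: ['quick', 'this'] (min_width=10, slack=2)
Line 4: ['waterfall', 'no'] (min_width=12, slack=0)
Line 5: ['vector', 'tower'] (min_width=12, slack=0)
Line 6: ['read'] (min_width=4, slack=8)
Line 7: ['wilderness'] (min_width=10, slack=2)
Line 8: ['adventures'] (min_width=10, slack=2)
Line 9: ['from'] (min_width=4, slack=8)
Total lines: 9

Answer: 9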